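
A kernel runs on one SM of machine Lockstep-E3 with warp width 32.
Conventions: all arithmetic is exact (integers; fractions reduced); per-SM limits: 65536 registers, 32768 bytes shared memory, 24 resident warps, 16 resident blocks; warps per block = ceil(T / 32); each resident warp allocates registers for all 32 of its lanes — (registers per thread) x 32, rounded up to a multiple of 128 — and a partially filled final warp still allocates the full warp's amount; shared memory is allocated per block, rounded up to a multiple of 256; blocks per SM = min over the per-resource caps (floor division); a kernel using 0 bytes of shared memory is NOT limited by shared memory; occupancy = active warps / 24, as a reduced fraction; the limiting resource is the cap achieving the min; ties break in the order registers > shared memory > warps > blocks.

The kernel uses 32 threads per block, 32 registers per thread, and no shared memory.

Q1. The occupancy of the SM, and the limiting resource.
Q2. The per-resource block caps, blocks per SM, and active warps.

Answer: occupancy 2/3, limited by blocks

registers: 64 blocks
shared memory: no limit (kernel uses none)
warps: 24 blocks
blocks: 16 blocks

Answer: 16 blocks, 16 active warps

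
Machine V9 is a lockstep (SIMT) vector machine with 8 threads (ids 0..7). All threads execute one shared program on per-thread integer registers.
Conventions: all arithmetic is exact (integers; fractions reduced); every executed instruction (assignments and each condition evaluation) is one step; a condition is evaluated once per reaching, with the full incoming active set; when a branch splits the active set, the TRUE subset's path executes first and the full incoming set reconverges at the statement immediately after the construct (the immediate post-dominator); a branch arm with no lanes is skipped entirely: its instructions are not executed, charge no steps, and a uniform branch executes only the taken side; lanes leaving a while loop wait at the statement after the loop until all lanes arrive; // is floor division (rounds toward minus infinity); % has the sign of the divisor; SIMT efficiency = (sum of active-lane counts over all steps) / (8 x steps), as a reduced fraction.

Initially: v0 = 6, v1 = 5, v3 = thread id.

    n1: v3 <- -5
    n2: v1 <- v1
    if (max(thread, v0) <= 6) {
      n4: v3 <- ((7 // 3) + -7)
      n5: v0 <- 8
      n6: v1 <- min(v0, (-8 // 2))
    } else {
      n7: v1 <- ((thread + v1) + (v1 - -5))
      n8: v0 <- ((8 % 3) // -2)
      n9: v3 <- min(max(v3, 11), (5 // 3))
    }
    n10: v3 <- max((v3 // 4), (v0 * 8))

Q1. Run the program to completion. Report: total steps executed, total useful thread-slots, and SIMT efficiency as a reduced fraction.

Answer: 10 steps, 56 useful, 7/10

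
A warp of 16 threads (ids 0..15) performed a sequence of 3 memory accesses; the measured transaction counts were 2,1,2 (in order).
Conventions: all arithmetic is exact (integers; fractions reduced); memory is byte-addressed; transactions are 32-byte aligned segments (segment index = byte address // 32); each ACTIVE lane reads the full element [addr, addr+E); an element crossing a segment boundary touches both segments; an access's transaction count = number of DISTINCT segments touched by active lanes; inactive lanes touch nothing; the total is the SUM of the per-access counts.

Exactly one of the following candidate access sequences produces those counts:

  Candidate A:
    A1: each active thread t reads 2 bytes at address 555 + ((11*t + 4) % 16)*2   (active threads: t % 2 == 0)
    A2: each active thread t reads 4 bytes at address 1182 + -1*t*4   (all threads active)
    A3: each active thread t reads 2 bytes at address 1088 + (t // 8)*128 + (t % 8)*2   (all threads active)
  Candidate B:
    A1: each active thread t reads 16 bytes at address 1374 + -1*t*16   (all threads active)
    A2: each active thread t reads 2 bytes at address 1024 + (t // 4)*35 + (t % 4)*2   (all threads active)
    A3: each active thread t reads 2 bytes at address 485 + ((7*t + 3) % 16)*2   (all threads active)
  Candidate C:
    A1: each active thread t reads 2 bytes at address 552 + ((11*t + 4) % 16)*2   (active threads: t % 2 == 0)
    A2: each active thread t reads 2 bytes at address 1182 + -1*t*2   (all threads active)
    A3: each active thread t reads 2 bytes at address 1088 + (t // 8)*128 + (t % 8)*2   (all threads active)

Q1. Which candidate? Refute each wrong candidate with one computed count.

A: A2 gives 3 transactions, not 1
B: A1 gives 9 transactions, not 2
C: all counts match (2,1,2)

Answer: C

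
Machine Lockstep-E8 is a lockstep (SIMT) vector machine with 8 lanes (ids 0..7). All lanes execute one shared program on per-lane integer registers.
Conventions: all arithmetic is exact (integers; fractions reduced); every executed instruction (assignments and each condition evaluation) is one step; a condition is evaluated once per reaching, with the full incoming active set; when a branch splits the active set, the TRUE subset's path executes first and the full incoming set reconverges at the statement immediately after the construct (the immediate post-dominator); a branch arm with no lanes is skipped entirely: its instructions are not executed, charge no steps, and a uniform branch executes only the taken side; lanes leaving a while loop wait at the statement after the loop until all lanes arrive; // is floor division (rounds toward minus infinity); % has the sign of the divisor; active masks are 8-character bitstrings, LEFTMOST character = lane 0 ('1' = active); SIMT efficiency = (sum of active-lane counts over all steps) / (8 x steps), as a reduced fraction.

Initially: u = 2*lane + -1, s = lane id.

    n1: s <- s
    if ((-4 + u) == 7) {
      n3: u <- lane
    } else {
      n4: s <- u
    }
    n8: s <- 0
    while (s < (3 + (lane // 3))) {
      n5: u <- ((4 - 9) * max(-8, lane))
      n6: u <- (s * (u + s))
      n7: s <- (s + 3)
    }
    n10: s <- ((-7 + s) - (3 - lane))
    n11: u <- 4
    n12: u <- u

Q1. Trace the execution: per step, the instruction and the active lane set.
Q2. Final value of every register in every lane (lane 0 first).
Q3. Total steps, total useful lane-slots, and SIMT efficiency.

step 0: s <- s                       11111111
step 1: eval ((-4 + u) == 7)         11111111
step 2: u <- lane                    00000010
step 3: s <- u                       11111101
step 4: s <- 0                       11111111
step 5: eval (s < (3 + (lane // 3))) 11111111
step 6: u <- ((4 - 9) * max(-8, lane)) 11111111
step 7: u <- (s * (u + s))           11111111
step 8: s <- (s + 3)                 11111111
step 9: eval (s < (3 + (lane // 3))) 11111111
step 10: u <- ((4 - 9) * max(-8, lane)) 00011111
step 11: u <- (s * (u + s))           00011111
step 12: s <- (s + 3)                 00011111
step 13: eval (s < (3 + (lane // 3))) 00011111
step 14: s <- ((-7 + s) - (3 - lane)) 11111111
step 15: u <- 4                       11111111
step 16: u <- u                       11111111

Answer: 17 steps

u: 4,4,4,4,4,4,4,4
s: -7,-6,-5,-1,0,1,2,3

steps = 17; useful = 116; efficiency = 116/136 = 29/34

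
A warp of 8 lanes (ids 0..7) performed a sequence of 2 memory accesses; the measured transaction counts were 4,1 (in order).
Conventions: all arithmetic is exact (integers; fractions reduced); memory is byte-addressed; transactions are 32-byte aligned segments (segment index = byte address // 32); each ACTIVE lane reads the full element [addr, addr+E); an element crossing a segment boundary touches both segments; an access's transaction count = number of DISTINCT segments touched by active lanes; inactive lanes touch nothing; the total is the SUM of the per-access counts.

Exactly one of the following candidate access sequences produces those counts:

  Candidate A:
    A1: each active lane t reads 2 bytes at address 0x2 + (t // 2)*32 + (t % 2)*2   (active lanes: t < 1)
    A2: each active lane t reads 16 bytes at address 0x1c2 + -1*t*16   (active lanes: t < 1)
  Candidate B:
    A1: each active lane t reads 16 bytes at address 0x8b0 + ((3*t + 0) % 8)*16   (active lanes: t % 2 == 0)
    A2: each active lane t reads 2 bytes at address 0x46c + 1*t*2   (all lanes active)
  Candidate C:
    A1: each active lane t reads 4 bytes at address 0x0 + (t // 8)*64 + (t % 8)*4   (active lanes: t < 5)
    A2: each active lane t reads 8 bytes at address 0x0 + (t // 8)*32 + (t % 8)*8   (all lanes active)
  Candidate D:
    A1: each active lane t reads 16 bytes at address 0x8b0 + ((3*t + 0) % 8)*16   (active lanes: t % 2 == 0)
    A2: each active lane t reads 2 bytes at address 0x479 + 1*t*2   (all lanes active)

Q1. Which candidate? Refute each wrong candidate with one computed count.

A: A1 gives 1 transaction, not 4
C: A1 gives 1 transaction, not 4
D: A2 gives 2 transactions, not 1
B: all counts match (4,1)

Answer: B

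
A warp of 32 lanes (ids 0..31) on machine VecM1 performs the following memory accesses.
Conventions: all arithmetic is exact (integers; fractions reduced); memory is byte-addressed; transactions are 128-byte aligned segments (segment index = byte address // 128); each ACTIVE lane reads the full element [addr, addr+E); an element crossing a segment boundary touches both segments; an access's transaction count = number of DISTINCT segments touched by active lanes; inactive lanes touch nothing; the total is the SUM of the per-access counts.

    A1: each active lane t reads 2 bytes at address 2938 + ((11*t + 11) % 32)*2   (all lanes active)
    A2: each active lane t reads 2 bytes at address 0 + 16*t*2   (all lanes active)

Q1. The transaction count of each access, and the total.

A1: 2 transactions
A2: 8 transactions

Answer: 2,8; total 10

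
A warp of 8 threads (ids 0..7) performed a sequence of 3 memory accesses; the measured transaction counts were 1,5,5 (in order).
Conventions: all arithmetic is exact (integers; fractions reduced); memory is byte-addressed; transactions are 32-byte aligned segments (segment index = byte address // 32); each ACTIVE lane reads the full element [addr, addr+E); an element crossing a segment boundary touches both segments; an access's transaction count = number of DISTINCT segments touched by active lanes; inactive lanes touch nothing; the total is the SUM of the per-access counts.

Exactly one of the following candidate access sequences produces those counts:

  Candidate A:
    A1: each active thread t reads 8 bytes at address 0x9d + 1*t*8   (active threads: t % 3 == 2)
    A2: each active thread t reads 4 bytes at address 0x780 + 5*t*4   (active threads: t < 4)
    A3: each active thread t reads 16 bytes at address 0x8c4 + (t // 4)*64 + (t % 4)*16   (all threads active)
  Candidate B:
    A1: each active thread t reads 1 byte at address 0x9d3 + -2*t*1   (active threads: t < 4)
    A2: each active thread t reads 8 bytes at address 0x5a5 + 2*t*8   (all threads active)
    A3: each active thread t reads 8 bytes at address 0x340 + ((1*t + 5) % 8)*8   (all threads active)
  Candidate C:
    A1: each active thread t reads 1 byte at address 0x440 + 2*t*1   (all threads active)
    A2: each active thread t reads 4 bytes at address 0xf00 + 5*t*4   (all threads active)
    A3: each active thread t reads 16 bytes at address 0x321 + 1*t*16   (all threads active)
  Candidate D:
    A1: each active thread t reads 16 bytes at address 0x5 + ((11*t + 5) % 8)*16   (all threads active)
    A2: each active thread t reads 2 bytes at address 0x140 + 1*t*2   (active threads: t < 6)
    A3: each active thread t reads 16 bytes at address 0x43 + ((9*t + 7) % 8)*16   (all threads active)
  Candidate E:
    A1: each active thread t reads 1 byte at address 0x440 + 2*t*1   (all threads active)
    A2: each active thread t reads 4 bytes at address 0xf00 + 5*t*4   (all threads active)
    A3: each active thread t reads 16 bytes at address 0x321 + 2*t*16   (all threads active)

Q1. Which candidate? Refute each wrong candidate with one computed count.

A: A1 gives 2 transactions, not 1
B: A2 gives 4 transactions, not 5
D: A1 gives 5 transactions, not 1
E: A3 gives 8 transactions, not 5
C: all counts match (1,5,5)

Answer: C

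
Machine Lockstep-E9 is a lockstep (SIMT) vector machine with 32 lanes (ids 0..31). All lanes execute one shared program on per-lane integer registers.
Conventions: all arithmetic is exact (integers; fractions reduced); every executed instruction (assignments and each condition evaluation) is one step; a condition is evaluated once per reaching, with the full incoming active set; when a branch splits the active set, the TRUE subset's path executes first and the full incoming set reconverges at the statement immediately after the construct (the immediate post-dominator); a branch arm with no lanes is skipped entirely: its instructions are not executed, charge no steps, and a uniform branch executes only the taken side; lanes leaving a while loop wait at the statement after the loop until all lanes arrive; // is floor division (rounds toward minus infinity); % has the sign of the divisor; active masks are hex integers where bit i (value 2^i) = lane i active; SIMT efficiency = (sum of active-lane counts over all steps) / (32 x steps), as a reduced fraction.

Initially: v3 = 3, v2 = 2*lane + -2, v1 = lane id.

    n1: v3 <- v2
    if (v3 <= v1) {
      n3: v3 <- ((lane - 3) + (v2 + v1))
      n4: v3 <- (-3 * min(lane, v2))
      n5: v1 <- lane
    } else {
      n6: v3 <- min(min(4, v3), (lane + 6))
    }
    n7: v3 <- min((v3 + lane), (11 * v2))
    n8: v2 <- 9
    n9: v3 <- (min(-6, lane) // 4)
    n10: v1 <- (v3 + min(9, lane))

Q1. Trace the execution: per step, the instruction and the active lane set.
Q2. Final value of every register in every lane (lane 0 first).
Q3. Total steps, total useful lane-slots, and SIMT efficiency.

step 0: v3 <- v2                     0xffffffff
step 1: eval (v3 <= v1)              0xffffffff
step 2: v3 <- ((lane - 3) + (v2 + v1)) 0x00000007
step 3: v3 <- (-3 * min(lane, v2))   0x00000007
step 4: v1 <- lane                   0x00000007
step 5: v3 <- min(min(4, v3), (lane + 6)) 0xfffffff8
step 6: v3 <- min((v3 + lane), (11 * v2)) 0xffffffff
step 7: v2 <- 9                      0xffffffff
step 8: v3 <- (min(-6, lane) // 4)   0xffffffff
step 9: v1 <- (v3 + min(9, lane))    0xffffffff

Answer: 10 steps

v3: -2,-2,-2,-2,-2,-2,-2,-2,-2,-2,-2,-2,-2,-2,-2,-2,-2,-2,-2,-2,-2,-2,-2,-2,-2,-2,-2,-2,-2,-2,-2,-2
v2: 9,9,9,9,9,9,9,9,9,9,9,9,9,9,9,9,9,9,9,9,9,9,9,9,9,9,9,9,9,9,9,9
v1: -2,-1,0,1,2,3,4,5,6,7,7,7,7,7,7,7,7,7,7,7,7,7,7,7,7,7,7,7,7,7,7,7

steps = 10; useful = 230; efficiency = 230/320 = 23/32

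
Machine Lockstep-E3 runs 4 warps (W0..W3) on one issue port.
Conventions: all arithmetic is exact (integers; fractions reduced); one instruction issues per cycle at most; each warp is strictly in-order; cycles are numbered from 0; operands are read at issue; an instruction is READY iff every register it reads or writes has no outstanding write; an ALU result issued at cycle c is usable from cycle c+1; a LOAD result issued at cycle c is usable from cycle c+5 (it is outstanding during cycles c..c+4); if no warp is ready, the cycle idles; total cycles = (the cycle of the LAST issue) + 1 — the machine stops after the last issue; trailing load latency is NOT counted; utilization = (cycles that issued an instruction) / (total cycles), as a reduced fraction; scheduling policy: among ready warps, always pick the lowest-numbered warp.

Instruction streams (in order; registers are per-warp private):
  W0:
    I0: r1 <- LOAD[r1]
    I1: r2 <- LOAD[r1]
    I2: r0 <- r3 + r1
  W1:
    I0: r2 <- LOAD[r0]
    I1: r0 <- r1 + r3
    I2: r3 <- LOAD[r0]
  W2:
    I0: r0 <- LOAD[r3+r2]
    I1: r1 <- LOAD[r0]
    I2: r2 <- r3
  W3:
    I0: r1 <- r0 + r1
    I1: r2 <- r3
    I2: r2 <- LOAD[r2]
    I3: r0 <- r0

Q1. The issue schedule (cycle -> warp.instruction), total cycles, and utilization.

cycle 0: W0.I0
cycle 1: W1.I0
cycle 2: W1.I1
cycle 3: W1.I2
cycle 4: W2.I0
cycle 5: W0.I1
cycle 6: W0.I2
cycle 7: W3.I0
cycle 8: W3.I1
cycle 9: W2.I1
cycle 10: W2.I2
cycle 11: W3.I2
cycle 12: W3.I3

Answer: 13 cycles, utilization 1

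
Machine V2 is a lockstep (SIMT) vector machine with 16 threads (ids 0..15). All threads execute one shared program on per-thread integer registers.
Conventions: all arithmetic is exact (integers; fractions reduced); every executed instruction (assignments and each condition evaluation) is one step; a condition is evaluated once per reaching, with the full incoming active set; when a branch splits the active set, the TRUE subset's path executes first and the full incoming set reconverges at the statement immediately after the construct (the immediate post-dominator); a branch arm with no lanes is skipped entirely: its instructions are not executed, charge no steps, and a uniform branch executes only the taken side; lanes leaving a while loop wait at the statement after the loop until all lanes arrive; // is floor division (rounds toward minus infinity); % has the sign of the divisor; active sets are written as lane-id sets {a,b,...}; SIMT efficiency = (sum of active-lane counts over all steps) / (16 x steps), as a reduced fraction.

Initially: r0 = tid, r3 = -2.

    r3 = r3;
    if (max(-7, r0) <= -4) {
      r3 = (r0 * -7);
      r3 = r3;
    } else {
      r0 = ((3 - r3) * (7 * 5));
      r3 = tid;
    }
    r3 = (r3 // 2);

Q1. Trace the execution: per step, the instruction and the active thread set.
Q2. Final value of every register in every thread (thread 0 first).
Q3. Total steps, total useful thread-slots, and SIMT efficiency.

step 0: r3 <- r3                     {0,1,2,3,4,5,6,7,8,9,10,11,12,13,14,15}
step 1: eval (max(-7, r0) <= -4)     {0,1,2,3,4,5,6,7,8,9,10,11,12,13,14,15}
step 2: r0 <- ((3 - r3) * (7 * 5))   {0,1,2,3,4,5,6,7,8,9,10,11,12,13,14,15}
step 3: r3 <- tid                    {0,1,2,3,4,5,6,7,8,9,10,11,12,13,14,15}
step 4: r3 <- (r3 // 2)              {0,1,2,3,4,5,6,7,8,9,10,11,12,13,14,15}

Answer: 5 steps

r0: 175,175,175,175,175,175,175,175,175,175,175,175,175,175,175,175
r3: 0,0,1,1,2,2,3,3,4,4,5,5,6,6,7,7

steps = 5; useful = 80; efficiency = 80/80 = 1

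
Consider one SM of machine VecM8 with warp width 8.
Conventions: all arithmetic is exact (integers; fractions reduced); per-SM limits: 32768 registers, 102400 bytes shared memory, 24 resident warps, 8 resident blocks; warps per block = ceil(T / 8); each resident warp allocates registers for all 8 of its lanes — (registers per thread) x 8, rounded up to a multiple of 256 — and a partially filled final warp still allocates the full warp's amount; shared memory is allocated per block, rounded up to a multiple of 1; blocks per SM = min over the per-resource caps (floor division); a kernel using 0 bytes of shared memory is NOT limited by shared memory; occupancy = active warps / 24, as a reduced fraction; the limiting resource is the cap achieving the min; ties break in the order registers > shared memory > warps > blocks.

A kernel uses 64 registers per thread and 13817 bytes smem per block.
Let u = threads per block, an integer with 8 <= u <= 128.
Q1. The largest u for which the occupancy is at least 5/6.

Answer: u = 96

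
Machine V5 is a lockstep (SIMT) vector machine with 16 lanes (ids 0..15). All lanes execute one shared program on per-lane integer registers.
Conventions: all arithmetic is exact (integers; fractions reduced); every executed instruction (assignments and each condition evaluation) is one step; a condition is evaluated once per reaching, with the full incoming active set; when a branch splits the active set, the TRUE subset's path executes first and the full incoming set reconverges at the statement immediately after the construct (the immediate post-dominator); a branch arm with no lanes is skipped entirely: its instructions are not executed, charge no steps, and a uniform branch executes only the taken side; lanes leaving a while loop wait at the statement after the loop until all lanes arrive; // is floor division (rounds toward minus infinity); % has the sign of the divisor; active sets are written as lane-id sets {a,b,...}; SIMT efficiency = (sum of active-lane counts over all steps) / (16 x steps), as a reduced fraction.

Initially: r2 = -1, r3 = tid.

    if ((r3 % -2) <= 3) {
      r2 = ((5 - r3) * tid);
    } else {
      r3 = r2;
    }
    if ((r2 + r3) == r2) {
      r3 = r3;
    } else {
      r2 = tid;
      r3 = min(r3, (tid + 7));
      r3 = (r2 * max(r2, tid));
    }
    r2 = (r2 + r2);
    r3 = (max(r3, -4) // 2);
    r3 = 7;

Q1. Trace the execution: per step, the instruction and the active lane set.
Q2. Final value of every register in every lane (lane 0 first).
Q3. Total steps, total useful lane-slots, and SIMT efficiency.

step 0: eval ((r3 % -2) <= 3)        {0,1,2,3,4,5,6,7,8,9,10,11,12,13,14,15}
step 1: r2 <- ((5 - r3) * tid)       {0,1,2,3,4,5,6,7,8,9,10,11,12,13,14,15}
step 2: eval ((r2 + r3) == r2)       {0,1,2,3,4,5,6,7,8,9,10,11,12,13,14,15}
step 3: r3 <- r3                     {0}
step 4: r2 <- tid                    {1,2,3,4,5,6,7,8,9,10,11,12,13,14,15}
step 5: r3 <- min(r3, (tid + 7))     {1,2,3,4,5,6,7,8,9,10,11,12,13,14,15}
step 6: r3 <- (r2 * max(r2, tid))    {1,2,3,4,5,6,7,8,9,10,11,12,13,14,15}
step 7: r2 <- (r2 + r2)              {0,1,2,3,4,5,6,7,8,9,10,11,12,13,14,15}
step 8: r3 <- (max(r3, -4) // 2)     {0,1,2,3,4,5,6,7,8,9,10,11,12,13,14,15}
step 9: r3 <- 7                      {0,1,2,3,4,5,6,7,8,9,10,11,12,13,14,15}

Answer: 10 steps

r2: 0,2,4,6,8,10,12,14,16,18,20,22,24,26,28,30
r3: 7,7,7,7,7,7,7,7,7,7,7,7,7,7,7,7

steps = 10; useful = 142; efficiency = 142/160 = 71/80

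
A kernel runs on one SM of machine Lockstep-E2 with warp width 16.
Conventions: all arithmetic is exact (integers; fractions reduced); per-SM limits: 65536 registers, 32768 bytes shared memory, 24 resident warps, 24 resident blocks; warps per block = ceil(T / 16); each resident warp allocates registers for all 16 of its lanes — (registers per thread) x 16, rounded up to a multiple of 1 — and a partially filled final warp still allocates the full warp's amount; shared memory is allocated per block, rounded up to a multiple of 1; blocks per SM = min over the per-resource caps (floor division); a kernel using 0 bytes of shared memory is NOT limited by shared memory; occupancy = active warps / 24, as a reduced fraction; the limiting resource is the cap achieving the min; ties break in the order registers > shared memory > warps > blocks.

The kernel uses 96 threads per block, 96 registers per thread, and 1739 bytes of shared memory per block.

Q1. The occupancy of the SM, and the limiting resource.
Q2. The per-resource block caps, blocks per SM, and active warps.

Answer: occupancy 1, limited by warps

registers: 7 blocks
shared memory: 18 blocks
warps: 4 blocks
blocks: 24 blocks

Answer: 4 blocks, 24 active warps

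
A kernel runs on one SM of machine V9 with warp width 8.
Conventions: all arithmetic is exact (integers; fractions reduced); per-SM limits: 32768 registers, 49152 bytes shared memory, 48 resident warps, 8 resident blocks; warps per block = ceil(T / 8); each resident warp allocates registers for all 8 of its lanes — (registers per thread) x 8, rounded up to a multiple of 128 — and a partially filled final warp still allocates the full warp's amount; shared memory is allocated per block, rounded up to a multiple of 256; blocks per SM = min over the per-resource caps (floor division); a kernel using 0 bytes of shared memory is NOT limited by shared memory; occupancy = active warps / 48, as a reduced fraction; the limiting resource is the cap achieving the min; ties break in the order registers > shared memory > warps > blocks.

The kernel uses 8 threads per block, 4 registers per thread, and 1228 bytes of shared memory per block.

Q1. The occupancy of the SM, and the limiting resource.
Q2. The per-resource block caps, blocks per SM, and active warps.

Answer: occupancy 1/6, limited by blocks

registers: 256 blocks
shared memory: 38 blocks
warps: 48 blocks
blocks: 8 blocks

Answer: 8 blocks, 8 active warps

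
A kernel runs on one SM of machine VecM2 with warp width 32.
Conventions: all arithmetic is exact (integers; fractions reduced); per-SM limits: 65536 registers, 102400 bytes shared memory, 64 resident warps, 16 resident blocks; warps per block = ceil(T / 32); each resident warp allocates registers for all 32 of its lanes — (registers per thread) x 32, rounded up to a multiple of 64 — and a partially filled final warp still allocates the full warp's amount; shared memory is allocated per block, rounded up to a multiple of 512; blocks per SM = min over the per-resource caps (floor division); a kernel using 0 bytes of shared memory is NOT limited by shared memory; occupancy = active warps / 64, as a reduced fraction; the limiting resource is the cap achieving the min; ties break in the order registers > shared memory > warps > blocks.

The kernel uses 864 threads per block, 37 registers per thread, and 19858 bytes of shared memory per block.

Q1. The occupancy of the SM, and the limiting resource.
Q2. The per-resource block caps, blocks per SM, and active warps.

Answer: occupancy 27/64, limited by registers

registers: 1 block
shared memory: 5 blocks
warps: 2 blocks
blocks: 16 blocks

Answer: 1 block, 27 active warps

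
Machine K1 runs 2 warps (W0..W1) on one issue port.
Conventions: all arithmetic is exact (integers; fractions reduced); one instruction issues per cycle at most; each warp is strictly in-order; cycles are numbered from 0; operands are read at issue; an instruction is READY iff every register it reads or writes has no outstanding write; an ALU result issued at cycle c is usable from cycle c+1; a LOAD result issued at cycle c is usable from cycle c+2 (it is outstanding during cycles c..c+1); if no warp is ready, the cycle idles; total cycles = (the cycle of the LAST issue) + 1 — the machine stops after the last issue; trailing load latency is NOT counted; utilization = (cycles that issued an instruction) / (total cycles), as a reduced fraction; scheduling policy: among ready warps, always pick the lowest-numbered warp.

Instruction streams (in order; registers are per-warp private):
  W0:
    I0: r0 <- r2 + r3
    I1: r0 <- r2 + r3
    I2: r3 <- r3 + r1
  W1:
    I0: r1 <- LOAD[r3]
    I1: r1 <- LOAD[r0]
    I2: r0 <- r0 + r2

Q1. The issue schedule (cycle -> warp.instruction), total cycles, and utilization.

cycle 0: W0.I0
cycle 1: W0.I1
cycle 2: W0.I2
cycle 3: W1.I0
cycle 4: idle
cycle 5: W1.I1
cycle 6: W1.I2

Answer: 7 cycles, utilization 6/7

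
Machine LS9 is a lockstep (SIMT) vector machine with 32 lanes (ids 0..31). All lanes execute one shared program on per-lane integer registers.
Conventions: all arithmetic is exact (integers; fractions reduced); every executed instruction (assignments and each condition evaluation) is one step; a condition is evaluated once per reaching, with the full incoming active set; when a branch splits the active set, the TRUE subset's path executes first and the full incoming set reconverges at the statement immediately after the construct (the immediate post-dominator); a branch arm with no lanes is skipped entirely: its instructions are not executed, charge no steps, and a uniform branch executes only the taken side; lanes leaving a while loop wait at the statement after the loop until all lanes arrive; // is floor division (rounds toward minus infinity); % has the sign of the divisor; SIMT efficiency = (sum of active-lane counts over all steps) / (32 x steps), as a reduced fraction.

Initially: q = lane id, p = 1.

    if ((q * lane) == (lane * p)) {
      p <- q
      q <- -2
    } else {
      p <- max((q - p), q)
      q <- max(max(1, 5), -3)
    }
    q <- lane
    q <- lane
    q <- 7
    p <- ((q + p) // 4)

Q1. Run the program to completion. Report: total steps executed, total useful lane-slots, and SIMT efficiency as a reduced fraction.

Answer: 9 steps, 224 useful, 7/9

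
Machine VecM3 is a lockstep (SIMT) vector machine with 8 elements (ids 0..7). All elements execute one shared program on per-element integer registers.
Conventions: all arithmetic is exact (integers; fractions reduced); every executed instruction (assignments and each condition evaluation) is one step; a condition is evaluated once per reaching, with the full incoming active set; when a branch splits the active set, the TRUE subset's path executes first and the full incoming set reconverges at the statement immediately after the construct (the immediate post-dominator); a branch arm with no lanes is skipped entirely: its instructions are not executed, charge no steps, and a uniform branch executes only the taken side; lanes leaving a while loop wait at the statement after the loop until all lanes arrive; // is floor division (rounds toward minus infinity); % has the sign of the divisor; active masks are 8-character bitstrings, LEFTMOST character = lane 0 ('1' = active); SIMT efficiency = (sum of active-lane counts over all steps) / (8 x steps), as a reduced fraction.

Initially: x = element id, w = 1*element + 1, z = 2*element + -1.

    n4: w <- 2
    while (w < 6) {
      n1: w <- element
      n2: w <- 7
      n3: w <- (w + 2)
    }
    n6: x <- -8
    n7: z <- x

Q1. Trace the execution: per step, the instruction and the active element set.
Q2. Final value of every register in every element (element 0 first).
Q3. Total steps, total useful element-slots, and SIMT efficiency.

step 0: w <- 2                       11111111
step 1: eval (w < 6)                 11111111
step 2: w <- element                 11111111
step 3: w <- 7                       11111111
step 4: w <- (w + 2)                 11111111
step 5: eval (w < 6)                 11111111
step 6: x <- -8                      11111111
step 7: z <- x                       11111111

Answer: 8 steps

x: -8,-8,-8,-8,-8,-8,-8,-8
w: 9,9,9,9,9,9,9,9
z: -8,-8,-8,-8,-8,-8,-8,-8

steps = 8; useful = 64; efficiency = 64/64 = 1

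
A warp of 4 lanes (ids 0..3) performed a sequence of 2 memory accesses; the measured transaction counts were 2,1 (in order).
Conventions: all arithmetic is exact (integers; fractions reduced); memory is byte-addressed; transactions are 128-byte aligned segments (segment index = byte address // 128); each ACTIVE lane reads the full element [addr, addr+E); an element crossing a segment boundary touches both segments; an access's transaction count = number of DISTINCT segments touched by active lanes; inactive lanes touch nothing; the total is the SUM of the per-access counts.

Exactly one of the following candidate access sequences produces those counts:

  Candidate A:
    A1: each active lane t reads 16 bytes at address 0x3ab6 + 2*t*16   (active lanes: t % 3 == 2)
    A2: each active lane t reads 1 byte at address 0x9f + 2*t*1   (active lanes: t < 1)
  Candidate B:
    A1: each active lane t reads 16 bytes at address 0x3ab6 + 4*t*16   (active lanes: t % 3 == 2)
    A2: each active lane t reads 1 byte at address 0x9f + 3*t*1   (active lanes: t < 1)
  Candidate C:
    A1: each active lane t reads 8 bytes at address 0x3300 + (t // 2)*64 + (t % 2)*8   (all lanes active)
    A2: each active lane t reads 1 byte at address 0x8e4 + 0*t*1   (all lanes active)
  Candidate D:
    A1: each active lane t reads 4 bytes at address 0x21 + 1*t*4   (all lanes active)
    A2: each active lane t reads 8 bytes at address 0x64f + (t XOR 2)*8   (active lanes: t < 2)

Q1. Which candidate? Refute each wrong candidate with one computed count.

B: A1 gives 1 transaction, not 2
C: A1 gives 1 transaction, not 2
D: A1 gives 1 transaction, not 2
A: all counts match (2,1)

Answer: A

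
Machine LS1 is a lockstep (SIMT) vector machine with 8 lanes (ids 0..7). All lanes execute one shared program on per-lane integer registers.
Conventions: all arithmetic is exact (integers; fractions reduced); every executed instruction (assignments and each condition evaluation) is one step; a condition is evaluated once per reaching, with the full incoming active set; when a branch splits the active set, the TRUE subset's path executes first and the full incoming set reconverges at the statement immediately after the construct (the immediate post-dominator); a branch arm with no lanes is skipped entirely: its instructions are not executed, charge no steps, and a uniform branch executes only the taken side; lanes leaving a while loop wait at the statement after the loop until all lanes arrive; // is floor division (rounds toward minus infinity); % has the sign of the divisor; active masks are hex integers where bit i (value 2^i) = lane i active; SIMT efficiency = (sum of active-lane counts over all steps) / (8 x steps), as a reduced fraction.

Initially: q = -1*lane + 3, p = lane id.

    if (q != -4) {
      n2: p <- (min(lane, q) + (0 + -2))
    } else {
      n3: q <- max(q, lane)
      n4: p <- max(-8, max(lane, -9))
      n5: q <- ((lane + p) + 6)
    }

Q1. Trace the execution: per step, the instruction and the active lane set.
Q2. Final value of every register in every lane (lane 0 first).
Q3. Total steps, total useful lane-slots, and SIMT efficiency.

step 0: eval (q != -4)               0xff
step 1: p <- (min(lane, q) + (0 + -2)) 0x7f
step 2: q <- max(q, lane)            0x80
step 3: p <- max(-8, max(lane, -9))  0x80
step 4: q <- ((lane + p) + 6)        0x80

Answer: 5 steps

q: 3,2,1,0,-1,-2,-3,20
p: -2,-1,-1,-2,-3,-4,-5,7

steps = 5; useful = 18; efficiency = 18/40 = 9/20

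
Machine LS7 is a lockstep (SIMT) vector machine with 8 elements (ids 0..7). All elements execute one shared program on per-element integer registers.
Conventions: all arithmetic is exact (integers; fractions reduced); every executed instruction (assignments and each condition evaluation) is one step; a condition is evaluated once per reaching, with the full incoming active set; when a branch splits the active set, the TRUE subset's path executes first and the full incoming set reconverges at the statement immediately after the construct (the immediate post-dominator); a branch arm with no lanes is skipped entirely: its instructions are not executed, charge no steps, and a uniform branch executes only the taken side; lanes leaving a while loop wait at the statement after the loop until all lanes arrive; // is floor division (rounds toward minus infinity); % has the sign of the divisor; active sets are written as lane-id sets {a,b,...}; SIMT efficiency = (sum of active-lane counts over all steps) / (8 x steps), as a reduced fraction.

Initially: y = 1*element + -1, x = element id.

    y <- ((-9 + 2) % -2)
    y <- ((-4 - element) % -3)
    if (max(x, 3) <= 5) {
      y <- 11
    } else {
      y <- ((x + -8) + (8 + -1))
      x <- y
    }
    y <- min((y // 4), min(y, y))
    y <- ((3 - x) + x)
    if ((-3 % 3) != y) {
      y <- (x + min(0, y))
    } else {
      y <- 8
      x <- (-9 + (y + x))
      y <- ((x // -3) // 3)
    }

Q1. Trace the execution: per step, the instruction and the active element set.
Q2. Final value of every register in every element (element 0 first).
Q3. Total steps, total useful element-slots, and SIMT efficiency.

step 0: y <- ((-9 + 2) % -2)         {0,1,2,3,4,5,6,7}
step 1: y <- ((-4 - element) % -3)   {0,1,2,3,4,5,6,7}
step 2: eval (max(x, 3) <= 5)        {0,1,2,3,4,5,6,7}
step 3: y <- 11                      {0,1,2,3,4,5}
step 4: y <- ((x + -8) + (8 + -1))   {6,7}
step 5: x <- y                       {6,7}
step 6: y <- min((y // 4), min(y, y)) {0,1,2,3,4,5,6,7}
step 7: y <- ((3 - x) + x)           {0,1,2,3,4,5,6,7}
step 8: eval ((-3 % 3) != y)         {0,1,2,3,4,5,6,7}
step 9: y <- (x + min(0, y))         {0,1,2,3,4,5,6,7}

Answer: 10 steps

y: 0,1,2,3,4,5,5,6
x: 0,1,2,3,4,5,5,6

steps = 10; useful = 66; efficiency = 66/80 = 33/40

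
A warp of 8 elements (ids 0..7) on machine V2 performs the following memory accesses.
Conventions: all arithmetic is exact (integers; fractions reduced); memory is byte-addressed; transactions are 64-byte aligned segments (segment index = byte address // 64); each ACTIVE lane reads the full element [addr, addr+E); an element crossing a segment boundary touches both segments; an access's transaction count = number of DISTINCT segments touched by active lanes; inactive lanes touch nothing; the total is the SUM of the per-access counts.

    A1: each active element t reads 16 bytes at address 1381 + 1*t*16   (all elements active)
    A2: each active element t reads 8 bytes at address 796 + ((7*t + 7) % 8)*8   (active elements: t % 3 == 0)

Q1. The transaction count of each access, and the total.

A1: 3 transactions
A2: 2 transactions

Answer: 3,2; total 5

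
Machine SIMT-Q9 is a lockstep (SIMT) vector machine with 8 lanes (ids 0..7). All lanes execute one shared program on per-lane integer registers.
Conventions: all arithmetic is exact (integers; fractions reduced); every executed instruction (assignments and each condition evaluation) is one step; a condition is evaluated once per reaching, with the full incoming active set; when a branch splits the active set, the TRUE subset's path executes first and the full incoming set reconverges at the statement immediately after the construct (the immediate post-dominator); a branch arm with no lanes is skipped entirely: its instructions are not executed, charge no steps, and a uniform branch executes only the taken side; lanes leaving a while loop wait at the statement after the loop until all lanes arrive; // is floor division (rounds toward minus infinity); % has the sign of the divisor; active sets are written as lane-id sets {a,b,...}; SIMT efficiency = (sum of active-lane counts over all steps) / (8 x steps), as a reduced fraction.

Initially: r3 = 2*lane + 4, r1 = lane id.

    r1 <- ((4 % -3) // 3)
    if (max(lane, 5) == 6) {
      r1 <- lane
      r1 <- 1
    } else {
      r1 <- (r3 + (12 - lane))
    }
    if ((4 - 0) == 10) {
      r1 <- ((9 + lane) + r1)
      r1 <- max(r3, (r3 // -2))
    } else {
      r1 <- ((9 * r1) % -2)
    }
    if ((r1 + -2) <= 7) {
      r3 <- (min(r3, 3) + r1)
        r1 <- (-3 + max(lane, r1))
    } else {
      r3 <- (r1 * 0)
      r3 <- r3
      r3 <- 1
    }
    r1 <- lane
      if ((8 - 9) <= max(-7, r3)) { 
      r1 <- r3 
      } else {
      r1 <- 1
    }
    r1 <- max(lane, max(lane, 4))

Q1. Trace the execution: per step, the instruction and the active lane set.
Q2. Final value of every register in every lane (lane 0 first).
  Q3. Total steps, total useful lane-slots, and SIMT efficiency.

step 0: r1 <- ((4 % -3) // 3)        {0,1,2,3,4,5,6,7}
step 1: eval (max(lane, 5) == 6)     {0,1,2,3,4,5,6,7}
step 2: r1 <- lane                   {6}
step 3: r1 <- 1                      {6}
step 4: r1 <- (r3 + (12 - lane))     {0,1,2,3,4,5,7}
step 5: eval ((4 - 0) == 10)         {0,1,2,3,4,5,6,7}
step 6: r1 <- ((9 * r1) % -2)        {0,1,2,3,4,5,6,7}
step 7: eval ((r1 + -2) <= 7)        {0,1,2,3,4,5,6,7}
step 8: r3 <- (min(r3, 3) + r1)      {0,1,2,3,4,5,6,7}
step 9: r1 <- (-3 + max(lane, r1))   {0,1,2,3,4,5,6,7}
step 10: r1 <- lane                   {0,1,2,3,4,5,6,7}
step 11: eval ((8 - 9) <= max(-7, r3)) {0,1,2,3,4,5,6,7}
step 12: r1 <- r3                     {0,1,2,3,4,5,6,7}
step 13: r1 <- max(lane, max(lane, 4)) {0,1,2,3,4,5,6,7}

Answer: 14 steps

r3: 3,2,3,2,3,2,2,2
r1: 4,4,4,4,4,5,6,7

steps = 14; useful = 97; efficiency = 97/112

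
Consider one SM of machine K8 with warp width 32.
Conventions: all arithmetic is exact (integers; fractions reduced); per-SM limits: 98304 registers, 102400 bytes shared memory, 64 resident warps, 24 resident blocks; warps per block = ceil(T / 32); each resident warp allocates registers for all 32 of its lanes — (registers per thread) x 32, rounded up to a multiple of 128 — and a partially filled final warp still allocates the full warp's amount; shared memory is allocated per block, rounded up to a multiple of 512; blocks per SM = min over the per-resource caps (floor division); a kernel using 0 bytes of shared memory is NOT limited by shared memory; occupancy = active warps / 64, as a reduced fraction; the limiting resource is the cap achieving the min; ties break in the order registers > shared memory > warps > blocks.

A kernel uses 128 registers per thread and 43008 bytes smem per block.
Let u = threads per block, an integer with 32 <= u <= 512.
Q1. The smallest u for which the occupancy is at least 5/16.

Answer: u = 289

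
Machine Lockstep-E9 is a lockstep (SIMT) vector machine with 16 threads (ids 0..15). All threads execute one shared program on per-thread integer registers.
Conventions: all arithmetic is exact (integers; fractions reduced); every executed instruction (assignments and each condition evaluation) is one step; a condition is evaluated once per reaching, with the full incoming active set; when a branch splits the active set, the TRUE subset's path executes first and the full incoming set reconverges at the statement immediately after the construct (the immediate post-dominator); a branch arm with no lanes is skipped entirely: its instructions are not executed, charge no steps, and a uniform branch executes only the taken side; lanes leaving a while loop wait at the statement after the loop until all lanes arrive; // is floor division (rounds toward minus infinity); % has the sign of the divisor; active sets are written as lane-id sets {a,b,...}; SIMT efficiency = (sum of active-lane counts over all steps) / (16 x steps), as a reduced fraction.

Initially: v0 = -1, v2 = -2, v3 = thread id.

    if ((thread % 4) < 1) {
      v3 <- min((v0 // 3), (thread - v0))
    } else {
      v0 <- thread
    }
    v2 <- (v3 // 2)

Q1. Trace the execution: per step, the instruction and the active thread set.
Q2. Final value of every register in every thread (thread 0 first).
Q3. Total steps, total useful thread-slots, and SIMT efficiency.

step 0: eval ((thread % 4) < 1)      {0,1,2,3,4,5,6,7,8,9,10,11,12,13,14,15}
step 1: v3 <- min((v0 // 3), (thread - v0)) {0,4,8,12}
step 2: v0 <- thread                 {1,2,3,5,6,7,9,10,11,13,14,15}
step 3: v2 <- (v3 // 2)              {0,1,2,3,4,5,6,7,8,9,10,11,12,13,14,15}

Answer: 4 steps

v0: -1,1,2,3,-1,5,6,7,-1,9,10,11,-1,13,14,15
v2: -1,0,1,1,-1,2,3,3,-1,4,5,5,-1,6,7,7
v3: -1,1,2,3,-1,5,6,7,-1,9,10,11,-1,13,14,15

steps = 4; useful = 48; efficiency = 48/64 = 3/4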